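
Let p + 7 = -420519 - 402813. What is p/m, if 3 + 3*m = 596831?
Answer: -2470017/596828 ≈ -4.1386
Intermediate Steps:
m = 596828/3 (m = -1 + (1/3)*596831 = -1 + 596831/3 = 596828/3 ≈ 1.9894e+5)
p = -823339 (p = -7 + (-420519 - 402813) = -7 - 823332 = -823339)
p/m = -823339/596828/3 = -823339*3/596828 = -2470017/596828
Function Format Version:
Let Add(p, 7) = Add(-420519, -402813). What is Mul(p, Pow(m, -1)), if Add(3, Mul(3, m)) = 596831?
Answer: Rational(-2470017, 596828) ≈ -4.1386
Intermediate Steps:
m = Rational(596828, 3) (m = Add(-1, Mul(Rational(1, 3), 596831)) = Add(-1, Rational(596831, 3)) = Rational(596828, 3) ≈ 1.9894e+5)
p = -823339 (p = Add(-7, Add(-420519, -402813)) = Add(-7, -823332) = -823339)
Mul(p, Pow(m, -1)) = Mul(-823339, Pow(Rational(596828, 3), -1)) = Mul(-823339, Rational(3, 596828)) = Rational(-2470017, 596828)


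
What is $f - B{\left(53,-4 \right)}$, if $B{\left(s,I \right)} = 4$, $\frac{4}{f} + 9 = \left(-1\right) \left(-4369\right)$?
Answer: $- \frac{4359}{1090} \approx -3.9991$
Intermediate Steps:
$f = \frac{1}{1090}$ ($f = \frac{4}{-9 - -4369} = \frac{4}{-9 + 4369} = \frac{4}{4360} = 4 \cdot \frac{1}{4360} = \frac{1}{1090} \approx 0.00091743$)
$f - B{\left(53,-4 \right)} = \frac{1}{1090} - 4 = - \frac{4359}{1090}$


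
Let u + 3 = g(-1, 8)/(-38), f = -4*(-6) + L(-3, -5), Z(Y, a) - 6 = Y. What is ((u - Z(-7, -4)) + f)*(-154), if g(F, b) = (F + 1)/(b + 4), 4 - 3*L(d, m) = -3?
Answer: -11242/3 ≈ -3747.3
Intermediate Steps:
Z(Y, a) = 6 + Y
L(d, m) = 7/3 (L(d, m) = 4/3 - ⅓*(-3) = 4/3 + 1 = 7/3)
g(F, b) = (1 + F)/(4 + b)
f = 79/3 (f = -4*(-6) + 7/3 = 24 + 7/3 = 79/3 ≈ 26.333)
u = -3 (u = -3 + ((1 - 1)/(4 + 8))/(-38) = -3 + (0/12)*(-1/38) = -3 + ((1/12)*0)*(-1/38) = -3 + 0*(-1/38) = -3 + 0 = -3)
((u - Z(-7, -4)) + f)*(-154) = ((-3 - (6 - 7)) + 79/3)*(-154) = ((-3 - 1*(-1)) + 79/3)*(-154) = ((-3 + 1) + 79/3)*(-154) = (-2 + 79/3)*(-154) = (73/3)*(-154) = -11242/3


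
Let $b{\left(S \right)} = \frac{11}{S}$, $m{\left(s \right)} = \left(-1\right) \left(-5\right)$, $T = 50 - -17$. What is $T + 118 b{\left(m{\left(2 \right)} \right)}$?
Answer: $\frac{1633}{5} \approx 326.6$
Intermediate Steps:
$T = 67$ ($T = 50 + 17 = 67$)
$m{\left(s \right)} = 5$
$T + 118 b{\left(m{\left(2 \right)} \right)} = 67 + 118 \cdot \frac{11}{5} = 67 + \frac{1298}{5} = \frac{1633}{5}$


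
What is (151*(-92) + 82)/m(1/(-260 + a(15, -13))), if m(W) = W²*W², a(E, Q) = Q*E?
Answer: -591887632131250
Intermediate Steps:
a(E, Q) = E*Q
m(W) = W⁴
(151*(-92) + 82)/m(1/(-260 + a(15, -13))) = (151*(-92) + 82)/((1/(-260 + 15*(-13)))⁴) = (-13892 + 82)/((1/(-260 - 195))⁴) = -13810/((1/(-455))⁴) = -13810/((-1/455)⁴) = -13810/1/42859350625 = -13810*42859350625 = -591887632131250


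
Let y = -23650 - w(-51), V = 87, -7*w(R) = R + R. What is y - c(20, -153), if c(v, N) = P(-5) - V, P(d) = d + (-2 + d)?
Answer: -164959/7 ≈ -23566.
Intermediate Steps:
P(d) = -2 + 2*d
w(R) = -2*R/7 (w(R) = -(R + R)/7 = -2*R/7)
y = -165652/7 (y = -23650 - (-2)*(-51)/7 = -23650 - 1*102/7 = -23650 - 102/7 = -165652/7 ≈ -23665.)
c(v, N) = -99 (c(v, N) = (-2 + 2*(-5)) - 1*87 = (-2 - 10) - 87 = -12 - 87 = -99)
y - c(20, -153) = -165652/7 - 1*(-99) = -165652/7 + 99 = -164959/7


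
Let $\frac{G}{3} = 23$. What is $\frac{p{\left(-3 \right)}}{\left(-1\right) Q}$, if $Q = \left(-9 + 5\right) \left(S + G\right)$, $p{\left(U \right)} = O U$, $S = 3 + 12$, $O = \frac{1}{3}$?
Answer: $- \frac{1}{336} \approx -0.0029762$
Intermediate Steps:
$G = 69$ ($G = 3 \cdot 23 = 69$)
$O = \frac{1}{3} \approx 0.33333$
$S = 15$
$p{\left(U \right)} = \frac{U}{3}$
$Q = -336$ ($Q = \left(-9 + 5\right) \left(15 + 69\right) = \left(-4\right) 84 = -336$)
$\frac{p{\left(-3 \right)}}{\left(-1\right) Q} = \frac{\frac{1}{3} \left(-3\right)}{\left(-1\right) \left(-336\right)} = - \frac{1}{336}$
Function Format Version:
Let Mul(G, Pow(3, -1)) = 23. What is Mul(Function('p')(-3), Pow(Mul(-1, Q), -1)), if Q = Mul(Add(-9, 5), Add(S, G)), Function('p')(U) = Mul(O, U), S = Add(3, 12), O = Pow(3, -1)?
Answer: Rational(-1, 336) ≈ -0.0029762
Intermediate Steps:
G = 69 (G = Mul(3, 23) = 69)
O = Rational(1, 3) ≈ 0.33333
S = 15
Function('p')(U) = Mul(Rational(1, 3), U)
Q = -336 (Q = Mul(Add(-9, 5), Add(15, 69)) = Mul(-4, 84) = -336)
Mul(Function('p')(-3), Pow(Mul(-1, Q), -1)) = Mul(Mul(Rational(1, 3), -3), Pow(Mul(-1, -336), -1)) = Mul(-1, Pow(336, -1)) = Mul(-1, Rational(1, 336)) = Rational(-1, 336)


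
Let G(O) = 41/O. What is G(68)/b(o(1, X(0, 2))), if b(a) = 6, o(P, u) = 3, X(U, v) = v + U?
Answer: 41/408 ≈ 0.10049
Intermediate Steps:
X(U, v) = U + v
G(68)/b(o(1, X(0, 2))) = (41/68)/6 = (41*(1/68))*(⅙) = (41/68)*(⅙) = 41/408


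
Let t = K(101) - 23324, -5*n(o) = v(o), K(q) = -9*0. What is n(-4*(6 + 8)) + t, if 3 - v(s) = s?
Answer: -116679/5 ≈ -23336.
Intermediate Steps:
v(s) = 3 - s
K(q) = 0
n(o) = -3/5 + o/5 (n(o) = -(3 - o)/5 = -3/5 + o/5)
t = -23324 (t = 0 - 23324 = -23324)
n(-4*(6 + 8)) + t = (-3/5 + (-4*(6 + 8))/5) - 23324 = (-3/5 + (-4*14)/5) - 23324 = (-3/5 + (1/5)*(-56)) - 23324 = (-3/5 - 56/5) - 23324 = -59/5 - 23324 = -116679/5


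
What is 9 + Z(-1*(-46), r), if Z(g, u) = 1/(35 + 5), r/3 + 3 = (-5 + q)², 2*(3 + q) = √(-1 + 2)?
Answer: 361/40 ≈ 9.0250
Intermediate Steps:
q = -5/2 (q = -3 + √(-1 + 2)/2 = -3 + √1/2 = -3 + (½)*1 = -3 + ½ = -5/2 ≈ -2.5000)
r = 639/4 (r = -9 + 3*(-5 - 5/2)² = -9 + 3*(-15/2)² = -9 + 3*(225/4) = -9 + 675/4 = 639/4 ≈ 159.75)
Z(g, u) = 1/40
9 + Z(-1*(-46), r) = 9 + 1/40 = 361/40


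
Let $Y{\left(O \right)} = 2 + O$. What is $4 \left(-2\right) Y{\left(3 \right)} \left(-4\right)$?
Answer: $160$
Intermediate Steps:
$4 \left(-2\right) Y{\left(3 \right)} \left(-4\right) = 4 \left(-2\right) \left(2 + 3\right) \left(-4\right) = \left(-8\right) 5 \left(-4\right) = \left(-40\right) \left(-4\right) = 160$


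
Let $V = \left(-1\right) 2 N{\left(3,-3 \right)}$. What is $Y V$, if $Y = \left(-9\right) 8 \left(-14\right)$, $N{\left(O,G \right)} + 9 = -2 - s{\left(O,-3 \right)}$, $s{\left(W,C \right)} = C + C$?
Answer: $10080$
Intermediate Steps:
$s{\left(W,C \right)} = 2 C$
$N{\left(O,G \right)} = -5$ ($N{\left(O,G \right)} = -9 - \left(2 + 2 \left(-3\right)\right) = -9 - -4 = -9 + \left(-2 + 6\right) = -9 + 4 = -5$)
$Y = 1008$ ($Y = \left(-72\right) \left(-14\right) = 1008$)
$V = 10$ ($V = \left(-1\right) 2 \left(-5\right) = \left(-2\right) \left(-5\right) = 10$)
$Y V = 1008 \cdot 10 = 10080$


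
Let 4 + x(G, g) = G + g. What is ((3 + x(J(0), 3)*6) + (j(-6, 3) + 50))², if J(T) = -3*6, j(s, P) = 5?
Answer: 3136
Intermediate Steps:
J(T) = -18
x(G, g) = -4 + G + g (x(G, g) = -4 + (G + g) = -4 + G + g)
((3 + x(J(0), 3)*6) + (j(-6, 3) + 50))² = ((3 + (-4 - 18 + 3)*6) + (5 + 50))² = ((3 - 19*6) + 55)² = ((3 - 114) + 55)² = (-111 + 55)² = (-56)² = 3136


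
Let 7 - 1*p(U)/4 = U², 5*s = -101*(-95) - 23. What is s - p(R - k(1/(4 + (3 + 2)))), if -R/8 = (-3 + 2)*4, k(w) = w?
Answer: 2411372/405 ≈ 5954.0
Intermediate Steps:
R = 32 (R = -8*(-3 + 2)*4 = -(-8)*4 = -8*(-4) = 32)
s = 9572/5 (s = (-101*(-95) - 23)/5 = (9595 - 23)/5 = (⅕)*9572 = 9572/5 ≈ 1914.4)
p(U) = 28 - 4*U²
s - p(R - k(1/(4 + (3 + 2)))) = 9572/5 - (28 - 4*(32 - 1/(4 + (3 + 2)))²) = 9572/5 - (28 - 4*(32 - 1/(4 + 5))²) = 9572/5 - (28 - 4*(32 - 1/9)²) = 9572/5 - (28 - 4*(32 - 1*⅑)²) = 9572/5 - (28 - 4*(32 - ⅑)²) = 9572/5 - (28 - 4*(287/9)²) = 9572/5 - (28 - 4*82369/81) = 9572/5 - (28 - 329476/81) = 9572/5 - 1*(-327208/81) = 9572/5 + 327208/81 = 2411372/405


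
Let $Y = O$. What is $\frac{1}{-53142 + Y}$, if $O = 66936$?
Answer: $\frac{1}{13794} \approx 7.2495 \cdot 10^{-5}$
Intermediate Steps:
$Y = 66936$
$\frac{1}{-53142 + Y} = \frac{1}{-53142 + 66936} = \frac{1}{13794}$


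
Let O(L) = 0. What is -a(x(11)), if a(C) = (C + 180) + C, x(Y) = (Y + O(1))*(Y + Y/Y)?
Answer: -444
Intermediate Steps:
x(Y) = Y*(1 + Y) (x(Y) = (Y + 0)*(Y + Y/Y) = Y*(Y + 1) = Y*(1 + Y))
a(C) = 180 + 2*C (a(C) = (180 + C) + C = 180 + 2*C)
-a(x(11)) = -(180 + 2*(11*(1 + 11))) = -(180 + 2*(11*12)) = -(180 + 2*132) = -(180 + 264) = -1*444 = -444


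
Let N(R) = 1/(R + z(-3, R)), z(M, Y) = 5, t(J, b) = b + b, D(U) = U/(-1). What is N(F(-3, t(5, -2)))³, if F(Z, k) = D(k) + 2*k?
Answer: 1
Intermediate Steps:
D(U) = -U (D(U) = U*(-1) = -U)
t(J, b) = 2*b
F(Z, k) = k (F(Z, k) = -k + 2*k = k)
N(R) = 1/(5 + R) (N(R) = 1/(R + 5) = 1/(5 + R))
N(F(-3, t(5, -2)))³ = (1/(5 + 2*(-2)))³ = (1/(5 - 4))³ = (1/1)³ = 1³ = 1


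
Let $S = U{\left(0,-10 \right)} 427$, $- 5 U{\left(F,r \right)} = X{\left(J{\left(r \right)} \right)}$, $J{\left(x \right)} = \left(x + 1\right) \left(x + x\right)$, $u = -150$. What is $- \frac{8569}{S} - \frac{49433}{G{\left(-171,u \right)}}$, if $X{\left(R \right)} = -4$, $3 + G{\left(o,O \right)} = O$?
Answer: $\frac{77876279}{261324} \approx 298.01$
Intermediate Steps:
$G{\left(o,O \right)} = -3 + O$
$J{\left(x \right)} = 2 x \left(1 + x\right)$ ($J{\left(x \right)} = \left(1 + x\right) 2 x = 2 x \left(1 + x\right)$)
$U{\left(F,r \right)} = \frac{4}{5}$ ($U{\left(F,r \right)} = \left(- \frac{1}{5}\right) \left(-4\right) = \frac{4}{5}$)
$S = \frac{1708}{5}$ ($S = \frac{4}{5} \cdot 427 = \frac{1708}{5} \approx 341.6$)
$- \frac{8569}{S} - \frac{49433}{G{\left(-171,u \right)}} = - \frac{8569}{\frac{1708}{5}} - \frac{49433}{-3 - 150} = \left(-8569\right) \frac{5}{1708} - \frac{49433}{-153} = - \frac{42845}{1708} - - \frac{49433}{153} = - \frac{42845}{1708} + \frac{49433}{153} = \frac{77876279}{261324}$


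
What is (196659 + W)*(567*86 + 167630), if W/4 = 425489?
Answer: 410845097080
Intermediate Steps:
W = 1701956 (W = 4*425489 = 1701956)
(196659 + W)*(567*86 + 167630) = (196659 + 1701956)*(567*86 + 167630) = 1898615*(48762 + 167630) = 1898615*216392 = 410845097080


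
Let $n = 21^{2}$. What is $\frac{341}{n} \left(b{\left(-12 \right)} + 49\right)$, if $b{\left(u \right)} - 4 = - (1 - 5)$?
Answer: $\frac{6479}{147} \approx 44.075$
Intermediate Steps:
$b{\left(u \right)} = 8$ ($b{\left(u \right)} = 4 - \left(1 - 5\right) = 4 - -4 = 4 + 4 = 8$)
$n = 441$
$\frac{341}{n} \left(b{\left(-12 \right)} + 49\right) = \frac{341}{441} \left(8 + 49\right) = 341 \cdot \frac{1}{441} \cdot 57 = \frac{341}{441} \cdot 57 = \frac{6479}{147}$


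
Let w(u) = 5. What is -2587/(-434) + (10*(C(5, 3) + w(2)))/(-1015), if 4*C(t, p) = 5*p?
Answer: 36969/6293 ≈ 5.8746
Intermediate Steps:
C(t, p) = 5*p/4 (C(t, p) = (5*p)/4 = 5*p/4)
-2587/(-434) + (10*(C(5, 3) + w(2)))/(-1015) = -2587/(-434) + (10*((5/4)*3 + 5))/(-1015) = -2587*(-1/434) + (10*(15/4 + 5))*(-1/1015) = 2587/434 + (10*(35/4))*(-1/1015) = 2587/434 + (175/2)*(-1/1015) = 2587/434 - 5/58 = 36969/6293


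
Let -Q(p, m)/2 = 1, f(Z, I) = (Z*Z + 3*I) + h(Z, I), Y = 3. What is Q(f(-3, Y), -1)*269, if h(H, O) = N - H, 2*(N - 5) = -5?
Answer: -538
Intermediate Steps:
N = 5/2 (N = 5 + (½)*(-5) = 5 - 5/2 = 5/2 ≈ 2.5000)
h(H, O) = 5/2 - H
f(Z, I) = 5/2 + Z² - Z + 3*I (f(Z, I) = (Z*Z + 3*I) + (5/2 - Z) = (Z² + 3*I) + (5/2 - Z) = 5/2 + Z² - Z + 3*I)
Q(p, m) = -2 (Q(p, m) = -2*1 = -2)
Q(f(-3, Y), -1)*269 = -2*269 = -538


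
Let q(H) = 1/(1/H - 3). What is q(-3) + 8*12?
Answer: 957/10 ≈ 95.700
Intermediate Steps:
q(H) = 1/(-3 + 1/H)
q(-3) + 8*12 = -1*(-3)/(-1 + 3*(-3)) + 8*12 = -1*(-3)/(-1 - 9) + 96 = -1*(-3)/(-10) + 96 = -1*(-3)*(-1/10) + 96 = -3/10 + 96 = 957/10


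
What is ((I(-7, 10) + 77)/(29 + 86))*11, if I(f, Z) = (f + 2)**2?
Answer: 1122/115 ≈ 9.7565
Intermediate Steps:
I(f, Z) = (2 + f)**2
((I(-7, 10) + 77)/(29 + 86))*11 = (((2 - 7)**2 + 77)/(29 + 86))*11 = (((-5)**2 + 77)/115)*11 = ((25 + 77)*(1/115))*11 = (102*(1/115))*11 = (102/115)*11 = 1122/115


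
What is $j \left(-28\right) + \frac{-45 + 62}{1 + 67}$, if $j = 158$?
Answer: $- \frac{17695}{4} \approx -4423.8$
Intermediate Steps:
$j \left(-28\right) + \frac{-45 + 62}{1 + 67} = 158 \left(-28\right) + \frac{-45 + 62}{1 + 67} = -4424 + \frac{17}{68} = -4424 + 17 \cdot \frac{1}{68} = -4424 + \frac{1}{4} = - \frac{17695}{4}$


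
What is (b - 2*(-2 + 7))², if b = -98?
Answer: 11664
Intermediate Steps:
(b - 2*(-2 + 7))² = (-98 - 2*(-2 + 7))² = (-98 - 2*5)² = (-98 - 10)² = (-108)² = 11664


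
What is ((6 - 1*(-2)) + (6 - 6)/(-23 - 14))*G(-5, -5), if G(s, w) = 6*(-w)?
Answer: 240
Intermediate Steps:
G(s, w) = -6*w
((6 - 1*(-2)) + (6 - 6)/(-23 - 14))*G(-5, -5) = ((6 - 1*(-2)) + (6 - 6)/(-23 - 14))*(-6*(-5)) = ((6 + 2) + 0/(-37))*30 = (8 + 0*(-1/37))*30 = (8 + 0)*30 = 8*30 = 240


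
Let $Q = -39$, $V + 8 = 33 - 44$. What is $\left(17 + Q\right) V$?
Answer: $418$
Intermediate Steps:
$V = -19$ ($V = -8 + \left(33 - 44\right) = -8 - 11 = -19$)
$\left(17 + Q\right) V = \left(17 - 39\right) \left(-19\right) = \left(-22\right) \left(-19\right) = 418$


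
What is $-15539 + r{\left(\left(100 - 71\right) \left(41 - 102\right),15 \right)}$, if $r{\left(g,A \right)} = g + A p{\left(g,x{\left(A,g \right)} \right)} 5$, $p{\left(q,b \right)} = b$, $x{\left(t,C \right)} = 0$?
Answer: $-17308$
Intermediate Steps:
$r{\left(g,A \right)} = g$ ($r{\left(g,A \right)} = g + A 0 \cdot 5 = g + 0 \cdot 5 = g + 0 = g$)
$-15539 + r{\left(\left(100 - 71\right) \left(41 - 102\right),15 \right)} = -15539 + \left(100 - 71\right) \left(41 - 102\right) = -15539 + 29 \left(-61\right) = -15539 - 1769 = -17308$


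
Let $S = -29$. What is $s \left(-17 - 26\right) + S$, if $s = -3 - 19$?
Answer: $917$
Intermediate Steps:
$s = -22$ ($s = -3 - 19 = -22$)
$s \left(-17 - 26\right) + S = - 22 \left(-17 - 26\right) - 29 = \left(-22\right) \left(-43\right) - 29 = 946 - 29 = 917$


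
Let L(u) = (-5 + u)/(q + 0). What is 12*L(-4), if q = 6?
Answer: -18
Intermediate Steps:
L(u) = -⅚ + u/6 (L(u) = (-5 + u)/(6 + 0) = (-5 + u)/6 = (-5 + u)*(⅙) = -⅚ + u/6)
12*L(-4) = 12*(-⅚ + (⅙)*(-4)) = 12*(-⅚ - ⅔) = 12*(-3/2) = -18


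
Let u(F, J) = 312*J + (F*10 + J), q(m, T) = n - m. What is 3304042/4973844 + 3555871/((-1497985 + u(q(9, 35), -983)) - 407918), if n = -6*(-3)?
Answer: -2593219275865/2752390975812 ≈ -0.94217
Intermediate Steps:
n = 18
q(m, T) = 18 - m
u(F, J) = 10*F + 313*J (u(F, J) = 312*J + (10*F + J) = 312*J + (J + 10*F) = 10*F + 313*J)
3304042/4973844 + 3555871/((-1497985 + u(q(9, 35), -983)) - 407918) = 3304042/4973844 + 3555871/((-1497985 + (10*(18 - 1*9) + 313*(-983))) - 407918) = 3304042*(1/4973844) + 3555871/((-1497985 + (10*(18 - 9) - 307679)) - 407918) = 1652021/2486922 + 3555871/((-1497985 + (10*9 - 307679)) - 407918) = 1652021/2486922 + 3555871/((-1497985 + (90 - 307679)) - 407918) = 1652021/2486922 + 3555871/((-1497985 - 307589) - 407918) = 1652021/2486922 + 3555871/(-1805574 - 407918) = 1652021/2486922 + 3555871/(-2213492) = 1652021/2486922 + 3555871*(-1/2213492) = 1652021/2486922 - 3555871/2213492 = -2593219275865/2752390975812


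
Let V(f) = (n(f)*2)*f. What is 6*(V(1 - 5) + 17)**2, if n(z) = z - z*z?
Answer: 187974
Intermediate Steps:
n(z) = z - z**2
V(f) = 2*f**2*(1 - f) (V(f) = ((f*(1 - f))*2)*f = (2*f*(1 - f))*f = 2*f**2*(1 - f))
6*(V(1 - 5) + 17)**2 = 6*(2*(1 - 5)**2*(1 - (1 - 5)) + 17)**2 = 6*(2*(-4)**2*(1 - 1*(-4)) + 17)**2 = 6*(2*16*(1 + 4) + 17)**2 = 6*(2*16*5 + 17)**2 = 6*(160 + 17)**2 = 6*177**2 = 6*31329 = 187974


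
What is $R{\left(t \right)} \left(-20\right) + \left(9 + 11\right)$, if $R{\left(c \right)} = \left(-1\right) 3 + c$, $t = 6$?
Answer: $-40$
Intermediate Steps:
$R{\left(c \right)} = -3 + c$
$R{\left(t \right)} \left(-20\right) + \left(9 + 11\right) = \left(-3 + 6\right) \left(-20\right) + \left(9 + 11\right) = 3 \left(-20\right) + 20 = -60 + 20 = -40$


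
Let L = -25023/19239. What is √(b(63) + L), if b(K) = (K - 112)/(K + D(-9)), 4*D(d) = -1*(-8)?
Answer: I*√2950304890/37895 ≈ 1.4333*I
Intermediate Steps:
D(d) = 2 (D(d) = (-1*(-8))/4 = (¼)*8 = 2)
L = -8341/6413 (L = -25023*1/19239 = -8341/6413 ≈ -1.3006)
b(K) = (-112 + K)/(2 + K) (b(K) = (K - 112)/(K + 2) = (-112 + K)/(2 + K))
√(b(63) + L) = √((-112 + 63)/(2 + 63) - 8341/6413) = √(-49/65 - 8341/6413) = √(-856402/416845) = I*√2950304890/37895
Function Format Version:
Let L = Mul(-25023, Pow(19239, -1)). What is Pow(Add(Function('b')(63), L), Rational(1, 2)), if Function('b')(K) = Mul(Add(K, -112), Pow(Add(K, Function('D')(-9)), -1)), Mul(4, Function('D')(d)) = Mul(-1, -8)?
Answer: Mul(Rational(1, 37895), I, Pow(2950304890, Rational(1, 2))) ≈ Mul(1.4333, I)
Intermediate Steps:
Function('D')(d) = 2 (Function('D')(d) = Mul(Rational(1, 4), Mul(-1, -8)) = Mul(Rational(1, 4), 8) = 2)
L = Rational(-8341, 6413) (L = Mul(-25023, Rational(1, 19239)) = Rational(-8341, 6413) ≈ -1.3006)
Function('b')(K) = Mul(Pow(Add(2, K), -1), Add(-112, K)) (Function('b')(K) = Mul(Add(K, -112), Pow(Add(K, 2), -1)) = Mul(Add(-112, K), Pow(Add(2, K), -1)) = Mul(Pow(Add(2, K), -1), Add(-112, K)))
Pow(Add(Function('b')(63), L), Rational(1, 2)) = Pow(Add(Mul(Pow(Add(2, 63), -1), Add(-112, 63)), Rational(-8341, 6413)), Rational(1, 2)) = Pow(Add(Mul(Pow(65, -1), -49), Rational(-8341, 6413)), Rational(1, 2)) = Pow(Add(Mul(Rational(1, 65), -49), Rational(-8341, 6413)), Rational(1, 2)) = Pow(Add(Rational(-49, 65), Rational(-8341, 6413)), Rational(1, 2)) = Pow(Rational(-856402, 416845), Rational(1, 2)) = Mul(Rational(1, 37895), I, Pow(2950304890, Rational(1, 2)))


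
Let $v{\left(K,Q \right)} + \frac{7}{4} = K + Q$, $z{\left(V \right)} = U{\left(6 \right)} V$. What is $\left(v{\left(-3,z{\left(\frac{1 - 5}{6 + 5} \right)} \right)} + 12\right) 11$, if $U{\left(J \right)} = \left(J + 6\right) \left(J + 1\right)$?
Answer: $- \frac{1025}{4} \approx -256.25$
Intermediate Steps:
$U{\left(J \right)} = \left(1 + J\right) \left(6 + J\right)$ ($U{\left(J \right)} = \left(6 + J\right) \left(1 + J\right) = \left(1 + J\right) \left(6 + J\right)$)
$z{\left(V \right)} = 84 V$ ($z{\left(V \right)} = \left(6 + 6^{2} + 7 \cdot 6\right) V = \left(6 + 36 + 42\right) V = 84 V$)
$v{\left(K,Q \right)} = - \frac{7}{4} + K + Q$ ($v{\left(K,Q \right)} = - \frac{7}{4} + \left(K + Q\right) = - \frac{7}{4} + K + Q$)
$\left(v{\left(-3,z{\left(\frac{1 - 5}{6 + 5} \right)} \right)} + 12\right) 11 = \left(\left(- \frac{7}{4} - 3 + 84 \frac{1 - 5}{6 + 5}\right) + 12\right) 11 = \left(\left(- \frac{7}{4} - 3 + 84 \left(- \frac{4}{11}\right)\right) + 12\right) 11 = \left(\left(- \frac{7}{4} - 3 - \frac{336}{11}\right) + 12\right) 11 = \left(- \frac{1553}{44} + 12\right) 11 = \left(- \frac{1025}{44}\right) 11 = - \frac{1025}{4}$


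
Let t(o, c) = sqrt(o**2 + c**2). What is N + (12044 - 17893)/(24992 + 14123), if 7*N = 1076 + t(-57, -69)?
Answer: 42046797/273805 + 3*sqrt(890)/7 ≈ 166.35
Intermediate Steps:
t(o, c) = sqrt(c**2 + o**2)
N = 1076/7 + 3*sqrt(890)/7 (N = (1076 + sqrt((-69)**2 + (-57)**2))/7 = (1076 + sqrt(4761 + 3249))/7 = (1076 + sqrt(8010))/7 = (1076 + 3*sqrt(890))/7 = 1076/7 + 3*sqrt(890)/7 ≈ 166.50)
N + (12044 - 17893)/(24992 + 14123) = (1076/7 + 3*sqrt(890)/7) + (12044 - 17893)/(24992 + 14123) = (1076/7 + 3*sqrt(890)/7) - 5849/39115 = 42046797/273805 + 3*sqrt(890)/7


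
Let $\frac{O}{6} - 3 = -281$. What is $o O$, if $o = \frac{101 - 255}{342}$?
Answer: $\frac{42812}{57} \approx 751.09$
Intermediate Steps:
$O = -1668$ ($O = 18 + 6 \left(-281\right) = 18 - 1686 = -1668$)
$o = - \frac{77}{171}$ ($o = \left(-154\right) \frac{1}{342} = - \frac{77}{171} \approx -0.45029$)
$o O = \left(- \frac{77}{171}\right) \left(-1668\right) = \frac{42812}{57}$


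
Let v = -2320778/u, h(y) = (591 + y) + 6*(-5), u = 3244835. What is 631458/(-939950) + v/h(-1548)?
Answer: -1669552812311/2487878416275 ≈ -0.67107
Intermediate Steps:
h(y) = 561 + y (h(y) = (591 + y) - 30 = 561 + y)
v = -2320778/3244835 ≈ -0.71522
631458/(-939950) + v/h(-1548) = 631458/(-939950) - 2320778/(3244835*(561 - 1548)) = 631458*(-1/939950) - 2320778/3244835/(-987) = -315729/469975 - 2320778/3244835*(-1/987) = -315729/469975 + 2320778/3202652145 = -1669552812311/2487878416275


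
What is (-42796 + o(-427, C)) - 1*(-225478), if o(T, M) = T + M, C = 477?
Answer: 182732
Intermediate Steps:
o(T, M) = M + T
(-42796 + o(-427, C)) - 1*(-225478) = (-42796 + (477 - 427)) - 1*(-225478) = (-42796 + 50) + 225478 = -42746 + 225478 = 182732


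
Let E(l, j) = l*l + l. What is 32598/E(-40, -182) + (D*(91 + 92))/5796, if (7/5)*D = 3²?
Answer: 3091233/146510 ≈ 21.099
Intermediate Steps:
D = 45/7 (D = (5/7)*3² = (5/7)*9 = 45/7 ≈ 6.4286)
E(l, j) = l + l² (E(l, j) = l² + l = l + l²)
32598/E(-40, -182) + (D*(91 + 92))/5796 = 32598/((-40*(1 - 40))) + (45*(91 + 92)/7)/5796 = 32598/((-40*(-39))) + ((45/7)*183)*(1/5796) = 32598/1560 + (8235/7)*(1/5796) = 32598*(1/1560) + 915/4508 = 5433/260 + 915/4508 = 3091233/146510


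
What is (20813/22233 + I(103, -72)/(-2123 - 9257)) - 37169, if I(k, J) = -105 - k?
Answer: -2350986113464/63252885 ≈ -37168.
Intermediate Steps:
(20813/22233 + I(103, -72)/(-2123 - 9257)) - 37169 = (20813/22233 + (-105 - 1*103)/(-2123 - 9257)) - 37169 = (20813*(1/22233) + (-105 - 103)/(-11380)) - 37169 = (20813/22233 - 208*(-1/11380)) - 37169 = (20813/22233 + 52/2845) - 37169 = 60369101/63252885 - 37169 = -2350986113464/63252885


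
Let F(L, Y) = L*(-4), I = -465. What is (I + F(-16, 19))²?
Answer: 160801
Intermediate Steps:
F(L, Y) = -4*L
(I + F(-16, 19))² = (-465 - 4*(-16))² = (-465 + 64)² = (-401)² = 160801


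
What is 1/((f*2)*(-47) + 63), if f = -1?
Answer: 1/157 ≈ 0.0063694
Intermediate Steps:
1/((f*2)*(-47) + 63) = 1/(-1*2*(-47) + 63) = 1/(-2*(-47) + 63) = 1/(94 + 63) = 1/157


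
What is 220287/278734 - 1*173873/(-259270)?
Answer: 26394531818/18066841045 ≈ 1.4609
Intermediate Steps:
220287/278734 - 1*173873/(-259270) = 220287*(1/278734) - 173873*(-1/259270) = 220287/278734 + 173873/259270 = 26394531818/18066841045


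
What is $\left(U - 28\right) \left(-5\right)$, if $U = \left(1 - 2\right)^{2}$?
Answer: $135$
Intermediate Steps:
$U = 1$ ($U = \left(-1\right)^{2} = 1$)
$\left(U - 28\right) \left(-5\right) = \left(1 - 28\right) \left(-5\right) = \left(-27\right) \left(-5\right) = 135$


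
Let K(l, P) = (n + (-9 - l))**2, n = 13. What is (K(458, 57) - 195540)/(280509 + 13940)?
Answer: 10576/294449 ≈ 0.035918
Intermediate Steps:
K(l, P) = (4 - l)**2 (K(l, P) = (13 + (-9 - l))**2 = (4 - l)**2)
(K(458, 57) - 195540)/(280509 + 13940) = ((-4 + 458)**2 - 195540)/(280509 + 13940) = (454**2 - 195540)/294449 = (206116 - 195540)*(1/294449) = 10576*(1/294449) = 10576/294449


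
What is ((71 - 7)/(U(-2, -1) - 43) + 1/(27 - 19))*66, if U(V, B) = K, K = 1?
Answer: -2585/28 ≈ -92.321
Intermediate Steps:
U(V, B) = 1
((71 - 7)/(U(-2, -1) - 43) + 1/(27 - 19))*66 = ((71 - 7)/(1 - 43) + 1/(27 - 19))*66 = (64/(-42) + 1/8)*66 = (64*(-1/42) + 1/8)*66 = (-32/21 + 1/8)*66 = -235/168*66 = -2585/28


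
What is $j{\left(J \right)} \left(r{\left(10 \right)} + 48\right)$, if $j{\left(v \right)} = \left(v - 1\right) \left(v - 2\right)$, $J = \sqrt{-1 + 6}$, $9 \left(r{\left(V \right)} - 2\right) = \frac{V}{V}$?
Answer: $\frac{3157}{9} - \frac{451 \sqrt{5}}{3} \approx 14.622$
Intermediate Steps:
$r{\left(V \right)} = \frac{19}{9}$ ($r{\left(V \right)} = 2 + \frac{V \frac{1}{V}}{9} = 2 + \frac{1}{9} \cdot 1 = 2 + \frac{1}{9} = \frac{19}{9}$)
$J = \sqrt{5} \approx 2.2361$
$j{\left(v \right)} = \left(-1 + v\right) \left(-2 + v\right)$
$j{\left(J \right)} \left(r{\left(10 \right)} + 48\right) = \left(2 + \left(\sqrt{5}\right)^{2} - 3 \sqrt{5}\right) \left(\frac{19}{9} + 48\right) = \left(2 + 5 - 3 \sqrt{5}\right) \frac{451}{9} = \left(7 - 3 \sqrt{5}\right) \frac{451}{9} = \frac{3157}{9} - \frac{451 \sqrt{5}}{3}$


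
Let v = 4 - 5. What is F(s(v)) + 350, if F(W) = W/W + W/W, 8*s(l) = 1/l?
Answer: 352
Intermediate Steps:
v = -1
s(l) = 1/(8*l) (s(l) = (1/l)/8 = 1/(8*l))
F(W) = 2 (F(W) = 1 + 1 = 2)
F(s(v)) + 350 = 2 + 350 = 352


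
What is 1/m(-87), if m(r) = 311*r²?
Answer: 1/2353959 ≈ 4.2482e-7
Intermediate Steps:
1/m(-87) = 1/(311*(-87)²) = 1/(311*7569) = 1/2353959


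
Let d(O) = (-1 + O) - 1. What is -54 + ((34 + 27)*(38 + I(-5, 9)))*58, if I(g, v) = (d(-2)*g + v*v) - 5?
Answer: 474038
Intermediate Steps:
d(O) = -2 + O
I(g, v) = -5 + v² - 4*g (I(g, v) = ((-2 - 2)*g + v*v) - 5 = (-4*g + v²) - 5 = (v² - 4*g) - 5 = -5 + v² - 4*g)
-54 + ((34 + 27)*(38 + I(-5, 9)))*58 = -54 + ((34 + 27)*(38 + (-5 + 9² - 4*(-5))))*58 = -54 + (61*(38 + (-5 + 81 + 20)))*58 = -54 + (61*(38 + 96))*58 = -54 + (61*134)*58 = -54 + 8174*58 = -54 + 474092 = 474038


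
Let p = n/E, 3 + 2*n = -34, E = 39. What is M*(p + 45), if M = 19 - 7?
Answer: 6946/13 ≈ 534.31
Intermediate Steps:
n = -37/2 (n = -3/2 + (½)*(-34) = -3/2 - 17 = -37/2 ≈ -18.500)
p = -37/78 (p = -37/2/39 = -37/2*1/39 = -37/78 ≈ -0.47436)
M = 12
M*(p + 45) = 12*(-37/78 + 45) = 12*(3473/78) = 6946/13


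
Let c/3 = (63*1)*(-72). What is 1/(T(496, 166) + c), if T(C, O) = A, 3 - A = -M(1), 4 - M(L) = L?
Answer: -1/13602 ≈ -7.3519e-5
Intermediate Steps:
M(L) = 4 - L
c = -13608 (c = 3*((63*1)*(-72)) = 3*(63*(-72)) = 3*(-4536) = -13608)
A = 6 (A = 3 - (-1)*(4 - 1*1) = 3 - (-1)*(4 - 1) = 3 - (-1)*3 = 3 - 1*(-3) = 3 + 3 = 6)
T(C, O) = 6
1/(T(496, 166) + c) = 1/(6 - 13608) = 1/(-13602) = -1/13602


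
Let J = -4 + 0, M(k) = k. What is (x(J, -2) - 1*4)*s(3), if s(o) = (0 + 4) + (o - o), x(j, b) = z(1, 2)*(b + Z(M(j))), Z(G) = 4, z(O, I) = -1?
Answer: -24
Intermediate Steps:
J = -4
x(j, b) = -4 - b (x(j, b) = -(b + 4) = -(4 + b) = -4 - b)
s(o) = 4 (s(o) = 4 + 0 = 4)
(x(J, -2) - 1*4)*s(3) = ((-4 - 1*(-2)) - 1*4)*4 = ((-4 + 2) - 4)*4 = (-2 - 4)*4 = -6*4 = -24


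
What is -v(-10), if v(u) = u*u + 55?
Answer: -155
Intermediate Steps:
v(u) = 55 + u² (v(u) = u² + 55 = 55 + u²)
-v(-10) = -(55 + (-10)²) = -(55 + 100) = -1*155 = -155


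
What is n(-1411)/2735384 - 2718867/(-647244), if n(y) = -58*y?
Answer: 156044050925/36884601702 ≈ 4.2306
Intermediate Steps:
n(-1411)/2735384 - 2718867/(-647244) = -58*(-1411)/2735384 - 2718867/(-647244) = 81838*(1/2735384) - 2718867*(-1/647244) = 40919/1367692 + 906289/215748 = 156044050925/36884601702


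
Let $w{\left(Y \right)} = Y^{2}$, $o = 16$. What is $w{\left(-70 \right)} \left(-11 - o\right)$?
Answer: $-132300$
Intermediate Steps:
$w{\left(-70 \right)} \left(-11 - o\right) = \left(-70\right)^{2} \left(-11 - 16\right) = 4900 \left(-11 - 16\right) = 4900 \left(-27\right) = -132300$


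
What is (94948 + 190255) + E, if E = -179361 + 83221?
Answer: 189063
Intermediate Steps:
E = -96140
(94948 + 190255) + E = (94948 + 190255) - 96140 = 285203 - 96140 = 189063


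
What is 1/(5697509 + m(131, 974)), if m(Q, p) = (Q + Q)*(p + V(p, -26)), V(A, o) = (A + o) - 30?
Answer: 1/6193213 ≈ 1.6147e-7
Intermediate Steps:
V(A, o) = -30 + A + o
m(Q, p) = 2*Q*(-56 + 2*p) (m(Q, p) = (Q + Q)*(p + (-30 + p - 26)) = (2*Q)*(p + (-56 + p)) = (2*Q)*(-56 + 2*p) = 2*Q*(-56 + 2*p))
1/(5697509 + m(131, 974)) = 1/(5697509 + 4*131*(-28 + 974)) = 1/(5697509 + 4*131*946) = 1/(5697509 + 495704) = 1/6193213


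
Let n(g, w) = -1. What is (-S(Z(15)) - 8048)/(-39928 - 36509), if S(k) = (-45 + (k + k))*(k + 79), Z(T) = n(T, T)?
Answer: 4382/76437 ≈ 0.057328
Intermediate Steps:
Z(T) = -1
S(k) = (-45 + 2*k)*(79 + k)
(-S(Z(15)) - 8048)/(-39928 - 36509) = (-(-3555 + 2*(-1)² + 113*(-1)) - 8048)/(-39928 - 36509) = (-(-3555 + 2*1 - 113) - 8048)/(-76437) = (-(-3555 + 2 - 113) - 8048)*(-1/76437) = (-1*(-3666) - 8048)*(-1/76437) = (3666 - 8048)*(-1/76437) = -4382*(-1/76437) = 4382/76437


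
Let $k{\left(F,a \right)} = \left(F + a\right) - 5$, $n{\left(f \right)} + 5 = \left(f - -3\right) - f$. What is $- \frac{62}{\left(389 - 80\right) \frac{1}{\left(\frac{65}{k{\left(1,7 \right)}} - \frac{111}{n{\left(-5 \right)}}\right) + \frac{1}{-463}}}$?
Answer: $- \frac{6645253}{429201} \approx -15.483$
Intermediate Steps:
$n{\left(f \right)} = -2$ ($n{\left(f \right)} = -5 + \left(\left(f - -3\right) - f\right) = -5 + \left(\left(f + 3\right) - f\right) = -5 + \left(\left(3 + f\right) - f\right) = -5 + 3 = -2$)
$k{\left(F,a \right)} = -5 + F + a$
$- \frac{62}{\left(389 - 80\right) \frac{1}{\left(\frac{65}{k{\left(1,7 \right)}} - \frac{111}{n{\left(-5 \right)}}\right) + \frac{1}{-463}}} = - \frac{62}{\left(389 - 80\right) \frac{1}{\left(\frac{65}{-5 + 1 + 7} - \frac{111}{-2}\right) + \frac{1}{-463}}} = - \frac{62}{309 \frac{1}{\left(\frac{65}{3} - - \frac{111}{2}\right) - \frac{1}{463}}} = - \frac{62}{309 \frac{1}{\left(65 \cdot \frac{1}{3} + \frac{111}{2}\right) - \frac{1}{463}}} = - \frac{62}{309 \frac{1}{\left(\frac{65}{3} + \frac{111}{2}\right) - \frac{1}{463}}} = - \frac{62}{309 \frac{1}{\frac{463}{6} - \frac{1}{463}}} = - \frac{62}{309 \frac{1}{\frac{214363}{2778}}} = - \frac{62}{309 \cdot \frac{2778}{214363}} = - \frac{62}{\frac{858402}{214363}} = \left(-62\right) \frac{214363}{858402} = - \frac{6645253}{429201}$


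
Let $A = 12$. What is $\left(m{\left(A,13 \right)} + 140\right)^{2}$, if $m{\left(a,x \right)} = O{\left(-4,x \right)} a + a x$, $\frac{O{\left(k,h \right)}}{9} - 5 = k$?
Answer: $163216$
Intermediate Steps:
$O{\left(k,h \right)} = 45 + 9 k$
$m{\left(a,x \right)} = 9 a + a x$ ($m{\left(a,x \right)} = \left(45 + 9 \left(-4\right)\right) a + a x = \left(45 - 36\right) a + a x = 9 a + a x$)
$\left(m{\left(A,13 \right)} + 140\right)^{2} = \left(12 \left(9 + 13\right) + 140\right)^{2} = \left(12 \cdot 22 + 140\right)^{2} = \left(264 + 140\right)^{2} = 404^{2} = 163216$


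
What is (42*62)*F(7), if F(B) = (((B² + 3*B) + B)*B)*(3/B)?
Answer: 601524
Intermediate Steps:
F(B) = 3*B² + 12*B (F(B) = ((B² + 4*B)*B)*(3/B) = (B*(B² + 4*B))*(3/B) = 3*B² + 12*B)
(42*62)*F(7) = (42*62)*(3*7*(4 + 7)) = 2604*(3*7*11) = 2604*231 = 601524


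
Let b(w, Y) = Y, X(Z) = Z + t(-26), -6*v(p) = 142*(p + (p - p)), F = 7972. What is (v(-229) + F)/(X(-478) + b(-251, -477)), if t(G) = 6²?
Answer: -40175/2757 ≈ -14.572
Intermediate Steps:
t(G) = 36
v(p) = -71*p/3 (v(p) = -71*(p + (p - p))/3 = -71*(p + 0)/3 = -71*p/3)
X(Z) = 36 + Z (X(Z) = Z + 36 = 36 + Z)
(v(-229) + F)/(X(-478) + b(-251, -477)) = (-71/3*(-229) + 7972)/((36 - 478) - 477) = (16259/3 + 7972)/(-442 - 477) = (40175/3)/(-919) = (40175/3)*(-1/919) = -40175/2757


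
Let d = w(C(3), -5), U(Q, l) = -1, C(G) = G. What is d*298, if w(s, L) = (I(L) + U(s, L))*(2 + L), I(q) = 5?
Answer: -3576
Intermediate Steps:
w(s, L) = 8 + 4*L (w(s, L) = (5 - 1)*(2 + L) = 4*(2 + L) = 8 + 4*L)
d = -12 (d = 8 + 4*(-5) = 8 - 20 = -12)
d*298 = -12*298 = -3576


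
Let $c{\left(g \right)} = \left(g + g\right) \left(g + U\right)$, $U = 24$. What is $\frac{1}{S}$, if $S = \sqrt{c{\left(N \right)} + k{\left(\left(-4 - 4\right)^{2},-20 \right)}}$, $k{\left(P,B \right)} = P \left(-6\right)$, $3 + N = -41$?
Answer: $\frac{\sqrt{86}}{344} \approx 0.026958$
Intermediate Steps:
$N = -44$ ($N = -3 - 41 = -44$)
$c{\left(g \right)} = 2 g \left(24 + g\right)$ ($c{\left(g \right)} = \left(g + g\right) \left(g + 24\right) = 2 g \left(24 + g\right)$)
$k{\left(P,B \right)} = - 6 P$
$S = 4 \sqrt{86}$ ($S = \sqrt{2 \left(-44\right) \left(24 - 44\right) - 6 \left(-4 - 4\right)^{2}} = \sqrt{2 \left(-44\right) \left(-20\right) - 6 \left(-8\right)^{2}} = \sqrt{1760 - 384} = \sqrt{1376} = 4 \sqrt{86} \approx 37.094$)
$\frac{1}{S} = \frac{1}{4 \sqrt{86}} = \frac{\sqrt{86}}{344}$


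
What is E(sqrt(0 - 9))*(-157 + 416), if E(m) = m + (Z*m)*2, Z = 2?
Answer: 3885*I ≈ 3885.0*I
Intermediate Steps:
E(m) = 5*m (E(m) = m + (2*m)*2 = m + 4*m = 5*m)
E(sqrt(0 - 9))*(-157 + 416) = (5*sqrt(0 - 9))*(-157 + 416) = (5*sqrt(-9))*259 = (5*(3*I))*259 = (15*I)*259 = 3885*I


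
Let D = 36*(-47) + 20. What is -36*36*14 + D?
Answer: -19816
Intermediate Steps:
D = -1672 (D = -1692 + 20 = -1672)
-36*36*14 + D = -36*36*14 - 1672 = -1296*14 - 1672 = -18144 - 1672 = -19816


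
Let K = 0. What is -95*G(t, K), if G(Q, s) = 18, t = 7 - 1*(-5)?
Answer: -1710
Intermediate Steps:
t = 12 (t = 7 + 5 = 12)
-95*G(t, K) = -95*18 = -1710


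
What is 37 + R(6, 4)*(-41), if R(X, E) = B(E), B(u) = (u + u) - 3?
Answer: -168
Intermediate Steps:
B(u) = -3 + 2*u (B(u) = 2*u - 3 = -3 + 2*u)
R(X, E) = -3 + 2*E
37 + R(6, 4)*(-41) = 37 + (-3 + 2*4)*(-41) = 37 + (-3 + 8)*(-41) = 37 + 5*(-41) = 37 - 205 = -168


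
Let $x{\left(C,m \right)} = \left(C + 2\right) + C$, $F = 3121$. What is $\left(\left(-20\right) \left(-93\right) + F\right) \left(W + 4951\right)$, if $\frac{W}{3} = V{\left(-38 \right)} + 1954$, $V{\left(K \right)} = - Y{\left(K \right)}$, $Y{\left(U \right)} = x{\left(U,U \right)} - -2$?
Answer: $54935449$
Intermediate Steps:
$x{\left(C,m \right)} = 2 + 2 C$ ($x{\left(C,m \right)} = \left(2 + C\right) + C = 2 + 2 C$)
$Y{\left(U \right)} = 4 + 2 U$ ($Y{\left(U \right)} = \left(2 + 2 U\right) - -2 = \left(2 + 2 U\right) + 2 = 4 + 2 U$)
$V{\left(K \right)} = -4 - 2 K$ ($V{\left(K \right)} = - (4 + 2 K) = -4 - 2 K$)
$W = 6078$ ($W = 3 \left(\left(-4 - -76\right) + 1954\right) = 3 \left(\left(-4 + 76\right) + 1954\right) = 3 \left(72 + 1954\right) = 3 \cdot 2026 = 6078$)
$\left(\left(-20\right) \left(-93\right) + F\right) \left(W + 4951\right) = \left(\left(-20\right) \left(-93\right) + 3121\right) \left(6078 + 4951\right) = \left(1860 + 3121\right) 11029 = 4981 \cdot 11029 = 54935449$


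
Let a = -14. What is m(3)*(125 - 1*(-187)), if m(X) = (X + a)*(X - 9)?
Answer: 20592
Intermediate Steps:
m(X) = (-14 + X)*(-9 + X) (m(X) = (X - 14)*(X - 9) = (-14 + X)*(-9 + X))
m(3)*(125 - 1*(-187)) = (126 + 3² - 23*3)*(125 - 1*(-187)) = (126 + 9 - 69)*(125 + 187) = 66*312 = 20592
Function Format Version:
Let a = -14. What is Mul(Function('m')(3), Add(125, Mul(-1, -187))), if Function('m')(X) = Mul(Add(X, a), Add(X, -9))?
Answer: 20592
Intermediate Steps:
Function('m')(X) = Mul(Add(-14, X), Add(-9, X)) (Function('m')(X) = Mul(Add(X, -14), Add(X, -9)) = Mul(Add(-14, X), Add(-9, X)))
Mul(Function('m')(3), Add(125, Mul(-1, -187))) = Mul(Add(126, Pow(3, 2), Mul(-23, 3)), Add(125, Mul(-1, -187))) = Mul(Add(126, 9, -69), Add(125, 187)) = Mul(66, 312) = 20592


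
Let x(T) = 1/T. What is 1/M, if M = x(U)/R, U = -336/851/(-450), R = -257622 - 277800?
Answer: -9994544/21275 ≈ -469.78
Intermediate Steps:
R = -535422
U = 56/63825 (U = -336*1/851*(-1/450) = -336/851*(-1/450) = 56/63825 ≈ 0.00087740)
M = -21275/9994544 (M = 1/((56/63825)*(-535422)) = (63825/56)*(-1/535422) = -21275/9994544 ≈ -0.0021287)
1/M = 1/(-21275/9994544) = -9994544/21275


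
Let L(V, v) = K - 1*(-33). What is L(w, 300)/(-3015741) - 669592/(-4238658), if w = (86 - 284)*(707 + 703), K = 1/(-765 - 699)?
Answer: 54742109629355/346553056733448 ≈ 0.15796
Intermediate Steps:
K = -1/1464 (K = 1/(-1464) = -1/1464 ≈ -0.00068306)
w = -279180 (w = -198*1410 = -279180)
L(V, v) = 48311/1464 (L(V, v) = -1/1464 - 1*(-33) = -1/1464 + 33 = 48311/1464)
L(w, 300)/(-3015741) - 669592/(-4238658) = (48311/1464)/(-3015741) - 669592/(-4238658) = (48311/1464)*(-1/3015741) - 669592*(-1/4238658) = -48311/4415044824 + 334796/2119329 = 54742109629355/346553056733448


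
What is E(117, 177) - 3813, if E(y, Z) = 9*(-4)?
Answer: -3849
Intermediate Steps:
E(y, Z) = -36
E(117, 177) - 3813 = -36 - 3813 = -3849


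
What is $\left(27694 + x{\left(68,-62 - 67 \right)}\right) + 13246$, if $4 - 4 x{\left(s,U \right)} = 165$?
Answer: $\frac{163599}{4} \approx 40900.0$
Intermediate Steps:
$x{\left(s,U \right)} = - \frac{161}{4}$ ($x{\left(s,U \right)} = 1 - \frac{165}{4} = - \frac{161}{4}$)
$\left(27694 + x{\left(68,-62 - 67 \right)}\right) + 13246 = \left(27694 - \frac{161}{4}\right) + 13246 = \frac{110615}{4} + 13246 = \frac{163599}{4}$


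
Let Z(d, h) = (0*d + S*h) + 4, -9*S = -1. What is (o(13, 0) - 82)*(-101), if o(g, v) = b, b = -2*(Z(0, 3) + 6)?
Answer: 31108/3 ≈ 10369.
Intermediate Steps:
S = 1/9 (S = -1/9*(-1) = 1/9 ≈ 0.11111)
Z(d, h) = 4 + h/9 (Z(d, h) = (0*d + h/9) + 4 = (0 + h/9) + 4 = h/9 + 4 = 4 + h/9)
b = -62/3 (b = -2*((4 + (1/9)*3) + 6) = -2*((4 + 1/3) + 6) = -2*(13/3 + 6) = -2*31/3 = -62/3 ≈ -20.667)
o(g, v) = -62/3
(o(13, 0) - 82)*(-101) = (-62/3 - 82)*(-101) = -308/3*(-101) = 31108/3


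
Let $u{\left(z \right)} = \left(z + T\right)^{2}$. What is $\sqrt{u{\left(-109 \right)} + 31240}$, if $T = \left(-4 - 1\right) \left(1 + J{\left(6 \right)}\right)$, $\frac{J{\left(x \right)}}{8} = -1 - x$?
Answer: $2 \sqrt{14699} \approx 242.48$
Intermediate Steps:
$J{\left(x \right)} = -8 - 8 x$ ($J{\left(x \right)} = 8 \left(-1 - x\right) = -8 - 8 x$)
$T = 275$ ($T = \left(-4 - 1\right) \left(1 - 56\right) = - 5 \left(1 - 56\right) = \left(-5\right) \left(-55\right) = 275$)
$u{\left(z \right)} = \left(275 + z\right)^{2}$ ($u{\left(z \right)} = \left(z + 275\right)^{2} = \left(275 + z\right)^{2}$)
$\sqrt{u{\left(-109 \right)} + 31240} = \sqrt{\left(275 - 109\right)^{2} + 31240} = \sqrt{166^{2} + 31240} = \sqrt{27556 + 31240} = \sqrt{58796} = 2 \sqrt{14699}$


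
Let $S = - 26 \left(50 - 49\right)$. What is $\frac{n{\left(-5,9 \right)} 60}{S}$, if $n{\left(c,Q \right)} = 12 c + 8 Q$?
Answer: $- \frac{360}{13} \approx -27.692$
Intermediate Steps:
$n{\left(c,Q \right)} = 8 Q + 12 c$
$S = -26$ ($S = \left(-26\right) 1 = -26$)
$\frac{n{\left(-5,9 \right)} 60}{S} = \frac{\left(8 \cdot 9 + 12 \left(-5\right)\right) 60}{-26} = \left(72 - 60\right) 60 \left(- \frac{1}{26}\right) = 12 \cdot 60 \left(- \frac{1}{26}\right) = 720 \left(- \frac{1}{26}\right) = - \frac{360}{13}$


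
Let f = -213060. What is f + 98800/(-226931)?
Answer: -48350017660/226931 ≈ -2.1306e+5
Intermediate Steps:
f + 98800/(-226931) = -213060 + 98800/(-226931) = -213060 + 98800*(-1/226931) = -213060 - 98800/226931 = -48350017660/226931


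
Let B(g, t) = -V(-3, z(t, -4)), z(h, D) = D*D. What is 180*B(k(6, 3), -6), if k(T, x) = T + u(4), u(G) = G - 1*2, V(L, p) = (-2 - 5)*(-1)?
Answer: -1260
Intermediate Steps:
z(h, D) = D²
V(L, p) = 7 (V(L, p) = -7*(-1) = 7)
u(G) = -2 + G (u(G) = G - 2 = -2 + G)
k(T, x) = 2 + T (k(T, x) = T + (-2 + 4) = T + 2 = 2 + T)
B(g, t) = -7 (B(g, t) = -1*7 = -7)
180*B(k(6, 3), -6) = 180*(-7) = -1260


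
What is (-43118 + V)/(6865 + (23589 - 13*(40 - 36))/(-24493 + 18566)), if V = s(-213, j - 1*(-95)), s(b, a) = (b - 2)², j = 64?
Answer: 18415189/40665318 ≈ 0.45285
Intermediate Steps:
s(b, a) = (-2 + b)²
V = 46225 (V = (-2 - 213)² = (-215)² = 46225)
(-43118 + V)/(6865 + (23589 - 13*(40 - 36))/(-24493 + 18566)) = (-43118 + 46225)/(6865 + (23589 - 13*(40 - 36))/(-24493 + 18566)) = 3107/(6865 + (23589 - 13*4)/(-5927)) = 3107/(6865 + (23589 - 52)*(-1/5927)) = 3107/(6865 + 23537*(-1/5927)) = 3107/(6865 - 23537/5927) = 3107/(40665318/5927) = 3107*(5927/40665318) = 18415189/40665318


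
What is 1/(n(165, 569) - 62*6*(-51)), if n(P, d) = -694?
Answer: 1/18278 ≈ 5.4711e-5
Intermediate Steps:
1/(n(165, 569) - 62*6*(-51)) = 1/(-694 - 62*6*(-51)) = 1/(-694 - 372*(-51)) = 1/(-694 + 18972) = 1/18278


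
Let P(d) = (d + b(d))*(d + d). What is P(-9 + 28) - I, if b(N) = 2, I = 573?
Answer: 225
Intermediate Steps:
P(d) = 2*d*(2 + d) (P(d) = (d + 2)*(d + d) = (2 + d)*(2*d) = 2*d*(2 + d))
P(-9 + 28) - I = 2*(-9 + 28)*(2 + (-9 + 28)) - 1*573 = 2*19*(2 + 19) - 573 = 2*19*21 - 573 = 798 - 573 = 225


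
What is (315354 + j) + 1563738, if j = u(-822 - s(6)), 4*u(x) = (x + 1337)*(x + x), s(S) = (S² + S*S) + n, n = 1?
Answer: 1681297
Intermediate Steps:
s(S) = 1 + 2*S² (s(S) = (S² + S*S) + 1 = (S² + S²) + 1 = 2*S² + 1 = 1 + 2*S²)
u(x) = x*(1337 + x)/2 (u(x) = ((x + 1337)*(x + x))/4 = ((1337 + x)*(2*x))/4 = (2*x*(1337 + x))/4 = x*(1337 + x)/2)
j = -197795 (j = (-822 - (1 + 2*6²))*(1337 + (-822 - (1 + 2*6²)))/2 = (-822 - (1 + 2*36))*(1337 + (-822 - (1 + 2*36)))/2 = (-822 - (1 + 72))*(1337 + (-822 - (1 + 72)))/2 = (-822 - 1*73)*(1337 + (-822 - 1*73))/2 = (-822 - 73)*(1337 + (-822 - 73))/2 = (½)*(-895)*(1337 - 895) = (½)*(-895)*442 = -197795)
(315354 + j) + 1563738 = (315354 - 197795) + 1563738 = 117559 + 1563738 = 1681297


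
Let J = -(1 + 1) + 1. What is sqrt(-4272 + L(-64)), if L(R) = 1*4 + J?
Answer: I*sqrt(4269) ≈ 65.338*I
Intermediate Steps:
J = -1 (J = -1*2 + 1 = -2 + 1 = -1)
L(R) = 3 (L(R) = 1*4 - 1 = 4 - 1 = 3)
sqrt(-4272 + L(-64)) = sqrt(-4272 + 3) = sqrt(-4269) = I*sqrt(4269)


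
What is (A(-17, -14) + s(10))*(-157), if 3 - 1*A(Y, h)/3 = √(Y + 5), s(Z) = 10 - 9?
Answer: -1570 + 942*I*√3 ≈ -1570.0 + 1631.6*I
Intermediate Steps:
s(Z) = 1
A(Y, h) = 9 - 3*√(5 + Y) (A(Y, h) = 9 - 3*√(Y + 5) = 9 - 3*√(5 + Y))
(A(-17, -14) + s(10))*(-157) = ((9 - 3*√(5 - 17)) + 1)*(-157) = ((9 - 6*I*√3) + 1)*(-157) = (10 - 6*I*√3)*(-157) = -1570 + 942*I*√3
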